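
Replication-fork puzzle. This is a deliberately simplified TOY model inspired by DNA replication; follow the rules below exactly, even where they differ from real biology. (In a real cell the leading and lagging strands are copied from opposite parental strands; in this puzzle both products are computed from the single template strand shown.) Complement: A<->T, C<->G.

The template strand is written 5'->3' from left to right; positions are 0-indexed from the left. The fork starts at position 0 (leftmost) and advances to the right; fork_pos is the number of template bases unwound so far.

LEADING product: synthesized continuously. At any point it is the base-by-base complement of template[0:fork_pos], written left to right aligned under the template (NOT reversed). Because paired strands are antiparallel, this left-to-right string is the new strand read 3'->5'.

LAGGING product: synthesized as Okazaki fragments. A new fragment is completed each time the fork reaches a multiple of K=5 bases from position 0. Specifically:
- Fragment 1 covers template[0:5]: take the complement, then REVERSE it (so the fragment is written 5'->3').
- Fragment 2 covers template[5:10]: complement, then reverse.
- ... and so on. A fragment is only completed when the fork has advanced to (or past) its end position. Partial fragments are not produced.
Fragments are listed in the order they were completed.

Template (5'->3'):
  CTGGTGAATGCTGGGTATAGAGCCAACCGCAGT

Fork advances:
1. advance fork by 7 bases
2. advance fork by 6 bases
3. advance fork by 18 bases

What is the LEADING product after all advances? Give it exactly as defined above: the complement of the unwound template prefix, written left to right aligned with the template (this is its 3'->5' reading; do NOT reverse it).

Step 1: advance 7 -> fork_pos = 0 + 7 = 7.
Step 2: advance 6 -> fork_pos = 7 + 6 = 13.
Step 3: advance 18 -> fork_pos = 13 + 18 = 31.
Unwound prefix: template[0:31] = CTGGTGAATGCTGGGTATAGAGCCAACCGCA
Complement it base by base (A<->T, C<->G), keeping left-to-right order:
  [0:5] CTGGT -> GACCA
  [5:10] GAATG -> CTTAC
  [10:15] CTGGG -> GACCC
  [15:20] TATAG -> ATATC
  [20:25] AGCCA -> TCGGT
  [25:30] ACCGC -> TGGCG
  [30:31] A -> T
Concatenate: GACCACTTACGACCCATATCTCGGTTGGCGT (length 31; written aligned with the template, i.e. 3'->5').

Answer: GACCACTTACGACCCATATCTCGGTTGGCGT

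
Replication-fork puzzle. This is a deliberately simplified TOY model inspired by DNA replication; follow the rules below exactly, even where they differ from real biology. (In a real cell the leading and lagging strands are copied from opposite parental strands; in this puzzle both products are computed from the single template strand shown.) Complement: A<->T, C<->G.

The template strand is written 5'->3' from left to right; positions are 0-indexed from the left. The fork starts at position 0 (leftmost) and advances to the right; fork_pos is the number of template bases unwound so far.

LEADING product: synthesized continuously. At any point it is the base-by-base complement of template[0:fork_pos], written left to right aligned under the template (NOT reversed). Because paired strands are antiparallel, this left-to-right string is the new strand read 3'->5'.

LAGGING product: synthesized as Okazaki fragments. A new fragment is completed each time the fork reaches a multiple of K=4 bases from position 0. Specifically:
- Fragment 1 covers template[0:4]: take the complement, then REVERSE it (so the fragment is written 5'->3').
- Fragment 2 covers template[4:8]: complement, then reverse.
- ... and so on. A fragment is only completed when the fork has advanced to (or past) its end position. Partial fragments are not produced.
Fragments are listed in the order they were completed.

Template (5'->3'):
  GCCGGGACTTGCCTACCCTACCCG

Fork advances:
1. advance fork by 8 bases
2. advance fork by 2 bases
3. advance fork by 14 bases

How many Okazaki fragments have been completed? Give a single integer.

Step 1: advance 8 -> fork_pos = 0 + 8 = 8. Reached multiple(s) of 4: 4, 8 -> fragments 1-2 completed (2 total).
Step 2: advance 2 -> fork_pos = 8 + 2 = 10. Next multiple of 4 is 12 (not reached); still 2 fragment(s).
Step 3: advance 14 -> fork_pos = 10 + 14 = 24. Reached multiple(s) of 4: 12, 16, 20, 24 -> fragments 3-6 completed (6 total).
Check: final fork_pos = 24; the multiples of 4 that are <= 24 are 4..24 -> 24 // 4 = 6 completed fragment(s).

Answer: 6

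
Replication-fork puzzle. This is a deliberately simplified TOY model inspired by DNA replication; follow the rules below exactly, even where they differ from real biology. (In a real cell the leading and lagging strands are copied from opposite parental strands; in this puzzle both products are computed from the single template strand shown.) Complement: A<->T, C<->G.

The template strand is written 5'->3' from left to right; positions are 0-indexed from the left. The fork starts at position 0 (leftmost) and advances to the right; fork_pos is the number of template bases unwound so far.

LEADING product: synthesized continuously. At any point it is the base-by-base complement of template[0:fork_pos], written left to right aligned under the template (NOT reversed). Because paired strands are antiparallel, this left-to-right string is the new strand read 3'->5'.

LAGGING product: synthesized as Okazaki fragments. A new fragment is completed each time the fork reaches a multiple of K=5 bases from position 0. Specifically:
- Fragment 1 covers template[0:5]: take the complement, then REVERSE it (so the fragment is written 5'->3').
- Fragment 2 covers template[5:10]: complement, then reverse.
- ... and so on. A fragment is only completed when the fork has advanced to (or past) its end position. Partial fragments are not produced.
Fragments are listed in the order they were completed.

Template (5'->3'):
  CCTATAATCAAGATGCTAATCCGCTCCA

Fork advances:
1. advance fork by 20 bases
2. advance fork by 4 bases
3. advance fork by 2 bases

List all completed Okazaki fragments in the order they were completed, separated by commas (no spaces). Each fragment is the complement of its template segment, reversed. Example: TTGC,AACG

Answer: ATAGG,TGATT,CATCT,ATTAG,AGCGG

Derivation:
Step 1: advance 20 -> fork_pos = 0 + 20 = 20. Reached multiple(s) of 5: 5, 10, 15, 20 -> fragments 1-4 completed (4 total).
Step 2: advance 4 -> fork_pos = 20 + 4 = 24. Next multiple of 5 is 25 (not reached); still 4 fragment(s).
Step 3: advance 2 -> fork_pos = 24 + 2 = 26. Reached multiple(s) of 5: 25 -> fragment 5 completed (5 total).
Final fork_pos = 26, so 5 fragment(s) are complete. Build each: template segment -> complement -> reverse.
Fragment 1: template[0:5] = CCTAT -> complement GGATA -> reversed ATAGG
Fragment 2: template[5:10] = AATCA -> complement TTAGT -> reversed TGATT
Fragment 3: template[10:15] = AGATG -> complement TCTAC -> reversed CATCT
Fragment 4: template[15:20] = CTAAT -> complement GATTA -> reversed ATTAG
Fragment 5: template[20:25] = CCGCT -> complement GGCGA -> reversed AGCGG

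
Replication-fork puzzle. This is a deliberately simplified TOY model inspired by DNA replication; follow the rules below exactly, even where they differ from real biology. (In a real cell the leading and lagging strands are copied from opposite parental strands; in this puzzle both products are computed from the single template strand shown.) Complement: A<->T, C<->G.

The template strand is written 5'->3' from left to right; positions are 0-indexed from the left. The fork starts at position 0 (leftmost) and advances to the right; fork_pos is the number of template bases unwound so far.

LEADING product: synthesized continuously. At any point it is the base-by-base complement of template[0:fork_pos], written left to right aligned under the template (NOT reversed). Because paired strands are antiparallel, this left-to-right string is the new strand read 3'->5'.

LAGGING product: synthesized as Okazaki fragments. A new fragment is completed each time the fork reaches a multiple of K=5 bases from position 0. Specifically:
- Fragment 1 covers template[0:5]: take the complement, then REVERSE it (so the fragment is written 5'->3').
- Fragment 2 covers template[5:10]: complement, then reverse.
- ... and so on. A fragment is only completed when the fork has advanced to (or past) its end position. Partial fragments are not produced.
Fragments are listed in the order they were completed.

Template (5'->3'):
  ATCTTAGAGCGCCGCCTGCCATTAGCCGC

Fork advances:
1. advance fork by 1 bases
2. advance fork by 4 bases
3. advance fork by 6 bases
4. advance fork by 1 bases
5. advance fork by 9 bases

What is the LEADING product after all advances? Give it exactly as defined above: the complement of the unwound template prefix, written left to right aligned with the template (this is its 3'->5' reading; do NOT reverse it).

Answer: TAGAATCTCGCGGCGGACGGT

Derivation:
Step 1: advance 1 -> fork_pos = 0 + 1 = 1.
Step 2: advance 4 -> fork_pos = 1 + 4 = 5.
Step 3: advance 6 -> fork_pos = 5 + 6 = 11.
Step 4: advance 1 -> fork_pos = 11 + 1 = 12.
Step 5: advance 9 -> fork_pos = 12 + 9 = 21.
Unwound prefix: template[0:21] = ATCTTAGAGCGCCGCCTGCCA
Complement it base by base (A<->T, C<->G), keeping left-to-right order:
  [0:5] ATCTT -> TAGAA
  [5:10] AGAGC -> TCTCG
  [10:15] GCCGC -> CGGCG
  [15:20] CTGCC -> GACGG
  [20:21] A -> T
Concatenate: TAGAATCTCGCGGCGGACGGT (length 21; written aligned with the template, i.e. 3'->5').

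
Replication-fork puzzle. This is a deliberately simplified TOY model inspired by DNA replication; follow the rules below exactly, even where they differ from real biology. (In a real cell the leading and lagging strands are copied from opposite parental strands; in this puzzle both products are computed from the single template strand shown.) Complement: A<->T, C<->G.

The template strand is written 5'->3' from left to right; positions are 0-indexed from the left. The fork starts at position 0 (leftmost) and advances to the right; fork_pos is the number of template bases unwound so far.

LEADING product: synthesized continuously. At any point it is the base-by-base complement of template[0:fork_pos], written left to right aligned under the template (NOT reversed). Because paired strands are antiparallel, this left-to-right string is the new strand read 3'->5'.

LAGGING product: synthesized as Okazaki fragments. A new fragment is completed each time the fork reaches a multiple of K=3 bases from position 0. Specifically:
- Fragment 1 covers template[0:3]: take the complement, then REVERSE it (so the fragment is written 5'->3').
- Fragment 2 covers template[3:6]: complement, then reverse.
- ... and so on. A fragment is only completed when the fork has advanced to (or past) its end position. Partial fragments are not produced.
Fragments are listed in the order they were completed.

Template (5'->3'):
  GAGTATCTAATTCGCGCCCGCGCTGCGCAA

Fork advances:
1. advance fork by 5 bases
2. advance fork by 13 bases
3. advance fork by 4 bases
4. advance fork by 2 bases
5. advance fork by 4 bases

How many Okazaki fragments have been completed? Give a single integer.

Step 1: advance 5 -> fork_pos = 0 + 5 = 5. Reached multiple(s) of 3: 3 -> fragment 1 completed (1 total).
Step 2: advance 13 -> fork_pos = 5 + 13 = 18. Reached multiple(s) of 3: 6, 9, 12, 15, 18 -> fragments 2-6 completed (6 total).
Step 3: advance 4 -> fork_pos = 18 + 4 = 22. Reached multiple(s) of 3: 21 -> fragment 7 completed (7 total).
Step 4: advance 2 -> fork_pos = 22 + 2 = 24. Reached multiple(s) of 3: 24 -> fragment 8 completed (8 total).
Step 5: advance 4 -> fork_pos = 24 + 4 = 28. Reached multiple(s) of 3: 27 -> fragment 9 completed (9 total).
Check: final fork_pos = 28; the multiples of 3 that are <= 28 are 3..27 -> 28 // 3 = 9 completed fragment(s).

Answer: 9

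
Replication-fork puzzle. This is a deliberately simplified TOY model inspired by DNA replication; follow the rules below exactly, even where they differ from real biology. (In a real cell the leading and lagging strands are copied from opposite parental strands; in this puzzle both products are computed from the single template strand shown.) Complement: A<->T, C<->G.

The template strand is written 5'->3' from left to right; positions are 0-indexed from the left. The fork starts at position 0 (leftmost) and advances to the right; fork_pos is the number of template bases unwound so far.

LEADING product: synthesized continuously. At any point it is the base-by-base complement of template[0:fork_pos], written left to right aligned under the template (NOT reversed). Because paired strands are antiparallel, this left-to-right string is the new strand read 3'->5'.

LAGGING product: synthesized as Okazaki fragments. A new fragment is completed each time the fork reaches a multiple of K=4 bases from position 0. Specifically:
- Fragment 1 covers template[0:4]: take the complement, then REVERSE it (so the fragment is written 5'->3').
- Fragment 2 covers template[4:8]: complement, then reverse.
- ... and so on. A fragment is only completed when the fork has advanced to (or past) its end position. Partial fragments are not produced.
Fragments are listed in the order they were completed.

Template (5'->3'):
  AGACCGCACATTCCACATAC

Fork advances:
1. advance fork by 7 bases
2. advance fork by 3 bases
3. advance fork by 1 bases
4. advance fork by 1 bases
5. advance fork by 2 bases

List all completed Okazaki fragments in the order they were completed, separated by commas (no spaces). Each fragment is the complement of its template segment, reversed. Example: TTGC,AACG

Step 1: advance 7 -> fork_pos = 0 + 7 = 7. Reached multiple(s) of 4: 4 -> fragment 1 completed (1 total).
Step 2: advance 3 -> fork_pos = 7 + 3 = 10. Reached multiple(s) of 4: 8 -> fragment 2 completed (2 total).
Step 3: advance 1 -> fork_pos = 10 + 1 = 11. Next multiple of 4 is 12 (not reached); still 2 fragment(s).
Step 4: advance 1 -> fork_pos = 11 + 1 = 12. Reached multiple(s) of 4: 12 -> fragment 3 completed (3 total).
Step 5: advance 2 -> fork_pos = 12 + 2 = 14. Next multiple of 4 is 16 (not reached); still 3 fragment(s).
Final fork_pos = 14, so 3 fragment(s) are complete. Build each: template segment -> complement -> reverse.
Fragment 1: template[0:4] = AGAC -> complement TCTG -> reversed GTCT
Fragment 2: template[4:8] = CGCA -> complement GCGT -> reversed TGCG
Fragment 3: template[8:12] = CATT -> complement GTAA -> reversed AATG

Answer: GTCT,TGCG,AATG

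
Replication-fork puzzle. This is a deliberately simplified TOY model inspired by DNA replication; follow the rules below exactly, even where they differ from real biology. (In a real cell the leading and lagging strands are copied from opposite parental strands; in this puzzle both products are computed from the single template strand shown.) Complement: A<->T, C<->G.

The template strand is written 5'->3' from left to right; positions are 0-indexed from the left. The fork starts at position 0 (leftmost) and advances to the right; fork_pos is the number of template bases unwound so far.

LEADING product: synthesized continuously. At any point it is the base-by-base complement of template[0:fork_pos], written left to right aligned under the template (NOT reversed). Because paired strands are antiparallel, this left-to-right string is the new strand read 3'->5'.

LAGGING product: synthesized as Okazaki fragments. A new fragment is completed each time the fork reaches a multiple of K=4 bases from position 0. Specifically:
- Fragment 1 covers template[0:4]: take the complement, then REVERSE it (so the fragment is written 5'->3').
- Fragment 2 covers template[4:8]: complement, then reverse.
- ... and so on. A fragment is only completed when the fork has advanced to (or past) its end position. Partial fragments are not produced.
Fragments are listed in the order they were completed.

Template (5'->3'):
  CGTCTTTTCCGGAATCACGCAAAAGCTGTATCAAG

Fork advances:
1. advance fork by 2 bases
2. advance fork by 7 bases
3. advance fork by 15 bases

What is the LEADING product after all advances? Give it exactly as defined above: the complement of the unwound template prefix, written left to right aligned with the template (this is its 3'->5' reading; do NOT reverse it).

Step 1: advance 2 -> fork_pos = 0 + 2 = 2.
Step 2: advance 7 -> fork_pos = 2 + 7 = 9.
Step 3: advance 15 -> fork_pos = 9 + 15 = 24.
Unwound prefix: template[0:24] = CGTCTTTTCCGGAATCACGCAAAA
Complement it base by base (A<->T, C<->G), keeping left-to-right order:
  [0:5] CGTCT -> GCAGA
  [5:10] TTTCC -> AAAGG
  [10:15] GGAAT -> CCTTA
  [15:20] CACGC -> GTGCG
  [20:24] AAAA -> TTTT
Concatenate: GCAGAAAAGGCCTTAGTGCGTTTT (length 24; written aligned with the template, i.e. 3'->5').

Answer: GCAGAAAAGGCCTTAGTGCGTTTT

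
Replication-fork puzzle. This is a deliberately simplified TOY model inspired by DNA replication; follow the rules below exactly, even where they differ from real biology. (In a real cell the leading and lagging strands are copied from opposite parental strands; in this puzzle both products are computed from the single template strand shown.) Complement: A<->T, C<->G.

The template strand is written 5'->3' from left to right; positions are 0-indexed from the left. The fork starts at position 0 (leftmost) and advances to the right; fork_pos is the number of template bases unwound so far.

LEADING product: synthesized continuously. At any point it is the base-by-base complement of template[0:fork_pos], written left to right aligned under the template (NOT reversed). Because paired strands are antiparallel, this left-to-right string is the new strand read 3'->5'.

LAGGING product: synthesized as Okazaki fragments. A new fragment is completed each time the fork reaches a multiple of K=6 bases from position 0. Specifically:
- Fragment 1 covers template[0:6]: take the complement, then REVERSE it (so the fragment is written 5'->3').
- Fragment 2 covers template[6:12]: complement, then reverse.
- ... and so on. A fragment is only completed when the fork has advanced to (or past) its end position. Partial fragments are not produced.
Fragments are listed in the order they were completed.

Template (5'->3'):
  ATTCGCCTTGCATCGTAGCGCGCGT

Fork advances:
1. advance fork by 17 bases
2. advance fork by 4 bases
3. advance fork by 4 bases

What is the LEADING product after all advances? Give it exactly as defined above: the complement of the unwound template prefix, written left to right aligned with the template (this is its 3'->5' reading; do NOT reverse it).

Answer: TAAGCGGAACGTAGCATCGCGCGCA

Derivation:
Step 1: advance 17 -> fork_pos = 0 + 17 = 17.
Step 2: advance 4 -> fork_pos = 17 + 4 = 21.
Step 3: advance 4 -> fork_pos = 21 + 4 = 25.
Unwound prefix: template[0:25] = ATTCGCCTTGCATCGTAGCGCGCGT
Complement it base by base (A<->T, C<->G), keeping left-to-right order:
  [0:5] ATTCG -> TAAGC
  [5:10] CCTTG -> GGAAC
  [10:15] CATCG -> GTAGC
  [15:20] TAGCG -> ATCGC
  [20:25] CGCGT -> GCGCA
Concatenate: TAAGCGGAACGTAGCATCGCGCGCA (length 25; written aligned with the template, i.e. 3'->5').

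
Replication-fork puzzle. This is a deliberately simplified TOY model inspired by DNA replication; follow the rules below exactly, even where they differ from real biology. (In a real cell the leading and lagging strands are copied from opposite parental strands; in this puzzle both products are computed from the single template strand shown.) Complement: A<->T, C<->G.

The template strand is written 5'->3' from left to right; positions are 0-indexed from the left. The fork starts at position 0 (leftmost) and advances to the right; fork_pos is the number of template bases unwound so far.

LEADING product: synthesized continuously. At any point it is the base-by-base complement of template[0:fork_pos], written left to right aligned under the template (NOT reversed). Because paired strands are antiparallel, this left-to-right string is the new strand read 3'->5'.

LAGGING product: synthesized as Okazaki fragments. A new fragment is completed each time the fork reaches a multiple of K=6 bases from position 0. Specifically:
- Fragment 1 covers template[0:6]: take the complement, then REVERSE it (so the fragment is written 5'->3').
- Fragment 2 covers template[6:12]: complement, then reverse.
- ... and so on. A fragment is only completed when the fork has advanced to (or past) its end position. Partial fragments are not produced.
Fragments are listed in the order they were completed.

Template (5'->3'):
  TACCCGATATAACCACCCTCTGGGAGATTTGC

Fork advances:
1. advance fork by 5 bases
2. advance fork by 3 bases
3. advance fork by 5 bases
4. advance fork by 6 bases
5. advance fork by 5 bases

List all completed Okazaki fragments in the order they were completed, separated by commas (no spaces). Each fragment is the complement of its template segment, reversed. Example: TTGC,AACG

Step 1: advance 5 -> fork_pos = 0 + 5 = 5. Next multiple of 6 is 6 (not reached); still 0 fragment(s).
Step 2: advance 3 -> fork_pos = 5 + 3 = 8. Reached multiple(s) of 6: 6 -> fragment 1 completed (1 total).
Step 3: advance 5 -> fork_pos = 8 + 5 = 13. Reached multiple(s) of 6: 12 -> fragment 2 completed (2 total).
Step 4: advance 6 -> fork_pos = 13 + 6 = 19. Reached multiple(s) of 6: 18 -> fragment 3 completed (3 total).
Step 5: advance 5 -> fork_pos = 19 + 5 = 24. Reached multiple(s) of 6: 24 -> fragment 4 completed (4 total).
Final fork_pos = 24, so 4 fragment(s) are complete. Build each: template segment -> complement -> reverse.
Fragment 1: template[0:6] = TACCCG -> complement ATGGGC -> reversed CGGGTA
Fragment 2: template[6:12] = ATATAA -> complement TATATT -> reversed TTATAT
Fragment 3: template[12:18] = CCACCC -> complement GGTGGG -> reversed GGGTGG
Fragment 4: template[18:24] = TCTGGG -> complement AGACCC -> reversed CCCAGA

Answer: CGGGTA,TTATAT,GGGTGG,CCCAGA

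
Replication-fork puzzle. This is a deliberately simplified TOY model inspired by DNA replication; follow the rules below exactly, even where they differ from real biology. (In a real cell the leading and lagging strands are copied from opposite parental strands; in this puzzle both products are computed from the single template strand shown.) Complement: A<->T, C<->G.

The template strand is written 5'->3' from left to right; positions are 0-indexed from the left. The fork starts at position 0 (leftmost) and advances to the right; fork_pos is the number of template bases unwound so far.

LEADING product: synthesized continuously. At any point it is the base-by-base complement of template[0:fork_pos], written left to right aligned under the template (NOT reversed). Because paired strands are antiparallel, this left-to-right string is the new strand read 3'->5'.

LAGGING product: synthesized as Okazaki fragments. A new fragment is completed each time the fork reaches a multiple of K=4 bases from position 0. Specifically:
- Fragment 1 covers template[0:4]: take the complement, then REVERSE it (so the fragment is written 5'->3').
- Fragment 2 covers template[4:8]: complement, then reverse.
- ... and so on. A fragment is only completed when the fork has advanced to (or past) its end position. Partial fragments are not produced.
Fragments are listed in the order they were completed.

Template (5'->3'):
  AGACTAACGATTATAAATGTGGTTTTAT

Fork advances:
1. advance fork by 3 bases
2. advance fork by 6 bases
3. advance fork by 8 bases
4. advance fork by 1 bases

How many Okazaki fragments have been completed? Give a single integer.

Answer: 4

Derivation:
Step 1: advance 3 -> fork_pos = 0 + 3 = 3. Next multiple of 4 is 4 (not reached); still 0 fragment(s).
Step 2: advance 6 -> fork_pos = 3 + 6 = 9. Reached multiple(s) of 4: 4, 8 -> fragments 1-2 completed (2 total).
Step 3: advance 8 -> fork_pos = 9 + 8 = 17. Reached multiple(s) of 4: 12, 16 -> fragments 3-4 completed (4 total).
Step 4: advance 1 -> fork_pos = 17 + 1 = 18. Next multiple of 4 is 20 (not reached); still 4 fragment(s).
Check: final fork_pos = 18; the multiples of 4 that are <= 18 are 4..16 -> 18 // 4 = 4 completed fragment(s).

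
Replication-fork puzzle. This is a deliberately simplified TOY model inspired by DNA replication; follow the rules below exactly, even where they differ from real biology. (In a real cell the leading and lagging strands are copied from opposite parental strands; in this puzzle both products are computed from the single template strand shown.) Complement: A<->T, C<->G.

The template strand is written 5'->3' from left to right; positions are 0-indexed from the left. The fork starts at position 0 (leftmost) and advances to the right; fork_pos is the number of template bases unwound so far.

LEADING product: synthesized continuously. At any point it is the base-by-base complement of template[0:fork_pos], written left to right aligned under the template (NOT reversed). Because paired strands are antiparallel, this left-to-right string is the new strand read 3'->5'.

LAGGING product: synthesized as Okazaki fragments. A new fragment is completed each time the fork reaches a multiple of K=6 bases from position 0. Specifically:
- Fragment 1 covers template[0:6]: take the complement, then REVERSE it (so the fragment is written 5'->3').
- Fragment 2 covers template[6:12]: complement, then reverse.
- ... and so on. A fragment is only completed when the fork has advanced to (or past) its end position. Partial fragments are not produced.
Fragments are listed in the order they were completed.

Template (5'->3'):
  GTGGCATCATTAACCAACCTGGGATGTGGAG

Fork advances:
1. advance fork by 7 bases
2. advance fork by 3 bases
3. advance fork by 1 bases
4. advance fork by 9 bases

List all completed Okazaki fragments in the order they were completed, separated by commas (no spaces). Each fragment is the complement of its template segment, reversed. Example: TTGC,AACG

Step 1: advance 7 -> fork_pos = 0 + 7 = 7. Reached multiple(s) of 6: 6 -> fragment 1 completed (1 total).
Step 2: advance 3 -> fork_pos = 7 + 3 = 10. Next multiple of 6 is 12 (not reached); still 1 fragment(s).
Step 3: advance 1 -> fork_pos = 10 + 1 = 11. Next multiple of 6 is 12 (not reached); still 1 fragment(s).
Step 4: advance 9 -> fork_pos = 11 + 9 = 20. Reached multiple(s) of 6: 12, 18 -> fragments 2-3 completed (3 total).
Final fork_pos = 20, so 3 fragment(s) are complete. Build each: template segment -> complement -> reverse.
Fragment 1: template[0:6] = GTGGCA -> complement CACCGT -> reversed TGCCAC
Fragment 2: template[6:12] = TCATTA -> complement AGTAAT -> reversed TAATGA
Fragment 3: template[12:18] = ACCAAC -> complement TGGTTG -> reversed GTTGGT

Answer: TGCCAC,TAATGA,GTTGGT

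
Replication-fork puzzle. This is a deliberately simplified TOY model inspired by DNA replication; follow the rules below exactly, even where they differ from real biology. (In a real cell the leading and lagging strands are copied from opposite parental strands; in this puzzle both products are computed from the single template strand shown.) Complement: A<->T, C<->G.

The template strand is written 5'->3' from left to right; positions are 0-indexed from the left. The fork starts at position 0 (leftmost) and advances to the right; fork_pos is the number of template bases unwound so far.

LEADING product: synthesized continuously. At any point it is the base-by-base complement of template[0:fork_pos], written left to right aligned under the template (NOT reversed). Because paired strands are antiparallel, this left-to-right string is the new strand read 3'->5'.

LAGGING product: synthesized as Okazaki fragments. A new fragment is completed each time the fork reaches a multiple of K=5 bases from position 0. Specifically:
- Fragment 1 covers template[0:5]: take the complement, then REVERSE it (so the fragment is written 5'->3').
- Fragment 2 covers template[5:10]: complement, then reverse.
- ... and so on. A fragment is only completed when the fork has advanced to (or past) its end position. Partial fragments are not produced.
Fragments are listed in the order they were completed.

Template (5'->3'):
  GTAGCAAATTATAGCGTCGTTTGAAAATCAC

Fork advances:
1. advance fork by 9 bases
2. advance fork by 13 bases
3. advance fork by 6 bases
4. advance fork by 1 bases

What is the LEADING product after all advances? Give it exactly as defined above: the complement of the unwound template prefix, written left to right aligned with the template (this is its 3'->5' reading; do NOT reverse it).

Step 1: advance 9 -> fork_pos = 0 + 9 = 9.
Step 2: advance 13 -> fork_pos = 9 + 13 = 22.
Step 3: advance 6 -> fork_pos = 22 + 6 = 28.
Step 4: advance 1 -> fork_pos = 28 + 1 = 29.
Unwound prefix: template[0:29] = GTAGCAAATTATAGCGTCGTTTGAAAATC
Complement it base by base (A<->T, C<->G), keeping left-to-right order:
  [0:5] GTAGC -> CATCG
  [5:10] AAATT -> TTTAA
  [10:15] ATAGC -> TATCG
  [15:20] GTCGT -> CAGCA
  [20:25] TTGAA -> AACTT
  [25:29] AATC -> TTAG
Concatenate: CATCGTTTAATATCGCAGCAAACTTTTAG (length 29; written aligned with the template, i.e. 3'->5').

Answer: CATCGTTTAATATCGCAGCAAACTTTTAG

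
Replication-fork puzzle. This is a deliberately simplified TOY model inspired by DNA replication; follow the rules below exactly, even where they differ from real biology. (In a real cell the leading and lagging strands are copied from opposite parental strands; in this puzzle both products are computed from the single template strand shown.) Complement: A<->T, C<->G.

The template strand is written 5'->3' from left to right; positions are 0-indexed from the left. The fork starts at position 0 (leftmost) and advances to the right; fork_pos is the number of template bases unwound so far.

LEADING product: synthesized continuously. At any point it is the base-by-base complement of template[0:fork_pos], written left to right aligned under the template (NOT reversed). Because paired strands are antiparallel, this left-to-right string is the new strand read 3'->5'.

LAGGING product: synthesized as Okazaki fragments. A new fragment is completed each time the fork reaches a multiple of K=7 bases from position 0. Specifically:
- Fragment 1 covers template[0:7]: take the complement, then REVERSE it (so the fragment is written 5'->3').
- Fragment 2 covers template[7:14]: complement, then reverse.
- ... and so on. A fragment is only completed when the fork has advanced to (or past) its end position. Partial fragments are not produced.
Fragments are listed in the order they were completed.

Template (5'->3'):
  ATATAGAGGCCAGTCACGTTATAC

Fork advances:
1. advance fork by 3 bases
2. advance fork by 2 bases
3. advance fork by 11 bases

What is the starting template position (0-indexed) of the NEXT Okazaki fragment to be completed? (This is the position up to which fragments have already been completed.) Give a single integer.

Answer: 14

Derivation:
Step 1: advance 3 -> fork_pos = 0 + 3 = 3. Next multiple of 7 is 7 (not reached); still 0 fragment(s).
Step 2: advance 2 -> fork_pos = 3 + 2 = 5. Next multiple of 7 is 7 (not reached); still 0 fragment(s).
Step 3: advance 11 -> fork_pos = 5 + 11 = 16. Reached multiple(s) of 7: 7, 14 -> fragments 1-2 completed (2 total).
2 fragment(s) completed, covering template[0:14] (2 x 7 = 14). The next fragment, fragment 3, covers template[14:21], so it starts at position 14.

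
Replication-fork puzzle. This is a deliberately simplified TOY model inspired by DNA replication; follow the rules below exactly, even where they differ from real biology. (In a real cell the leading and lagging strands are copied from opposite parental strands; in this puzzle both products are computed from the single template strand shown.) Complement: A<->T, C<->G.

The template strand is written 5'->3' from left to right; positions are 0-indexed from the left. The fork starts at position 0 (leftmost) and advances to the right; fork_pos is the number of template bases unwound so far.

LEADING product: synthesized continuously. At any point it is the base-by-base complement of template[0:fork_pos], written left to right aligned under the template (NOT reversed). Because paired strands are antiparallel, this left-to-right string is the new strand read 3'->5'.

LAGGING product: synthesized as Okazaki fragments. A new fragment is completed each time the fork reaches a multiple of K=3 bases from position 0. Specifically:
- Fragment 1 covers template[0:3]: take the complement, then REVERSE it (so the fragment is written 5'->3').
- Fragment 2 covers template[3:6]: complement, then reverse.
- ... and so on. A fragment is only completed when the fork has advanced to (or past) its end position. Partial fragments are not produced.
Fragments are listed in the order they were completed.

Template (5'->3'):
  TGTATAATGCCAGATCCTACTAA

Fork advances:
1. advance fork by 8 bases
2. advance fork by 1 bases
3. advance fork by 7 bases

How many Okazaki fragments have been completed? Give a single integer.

Answer: 5

Derivation:
Step 1: advance 8 -> fork_pos = 0 + 8 = 8. Reached multiple(s) of 3: 3, 6 -> fragments 1-2 completed (2 total).
Step 2: advance 1 -> fork_pos = 8 + 1 = 9. Reached multiple(s) of 3: 9 -> fragment 3 completed (3 total).
Step 3: advance 7 -> fork_pos = 9 + 7 = 16. Reached multiple(s) of 3: 12, 15 -> fragments 4-5 completed (5 total).
Check: final fork_pos = 16; the multiples of 3 that are <= 16 are 3..15 -> 16 // 3 = 5 completed fragment(s).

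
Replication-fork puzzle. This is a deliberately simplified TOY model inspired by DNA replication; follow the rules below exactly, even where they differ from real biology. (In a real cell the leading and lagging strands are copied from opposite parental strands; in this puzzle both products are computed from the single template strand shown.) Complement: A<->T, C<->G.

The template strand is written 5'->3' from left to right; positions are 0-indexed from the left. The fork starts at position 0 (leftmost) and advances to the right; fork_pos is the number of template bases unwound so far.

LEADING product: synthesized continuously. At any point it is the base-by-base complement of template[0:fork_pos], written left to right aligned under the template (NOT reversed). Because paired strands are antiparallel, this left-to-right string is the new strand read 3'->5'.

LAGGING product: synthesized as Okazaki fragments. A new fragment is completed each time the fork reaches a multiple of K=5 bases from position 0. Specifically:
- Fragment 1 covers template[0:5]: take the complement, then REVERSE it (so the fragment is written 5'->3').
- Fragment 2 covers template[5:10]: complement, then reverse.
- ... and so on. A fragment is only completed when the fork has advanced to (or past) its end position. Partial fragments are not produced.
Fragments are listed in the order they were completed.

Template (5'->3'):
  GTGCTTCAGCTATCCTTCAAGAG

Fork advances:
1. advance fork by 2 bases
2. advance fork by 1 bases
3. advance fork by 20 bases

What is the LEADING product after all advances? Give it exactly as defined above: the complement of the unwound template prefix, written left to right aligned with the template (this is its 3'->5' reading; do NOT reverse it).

Answer: CACGAAGTCGATAGGAAGTTCTC

Derivation:
Step 1: advance 2 -> fork_pos = 0 + 2 = 2.
Step 2: advance 1 -> fork_pos = 2 + 1 = 3.
Step 3: advance 20 -> fork_pos = 3 + 20 = 23.
Unwound prefix: template[0:23] = GTGCTTCAGCTATCCTTCAAGAG
Complement it base by base (A<->T, C<->G), keeping left-to-right order:
  [0:5] GTGCT -> CACGA
  [5:10] TCAGC -> AGTCG
  [10:15] TATCC -> ATAGG
  [15:20] TTCAA -> AAGTT
  [20:23] GAG -> CTC
Concatenate: CACGAAGTCGATAGGAAGTTCTC (length 23; written aligned with the template, i.e. 3'->5').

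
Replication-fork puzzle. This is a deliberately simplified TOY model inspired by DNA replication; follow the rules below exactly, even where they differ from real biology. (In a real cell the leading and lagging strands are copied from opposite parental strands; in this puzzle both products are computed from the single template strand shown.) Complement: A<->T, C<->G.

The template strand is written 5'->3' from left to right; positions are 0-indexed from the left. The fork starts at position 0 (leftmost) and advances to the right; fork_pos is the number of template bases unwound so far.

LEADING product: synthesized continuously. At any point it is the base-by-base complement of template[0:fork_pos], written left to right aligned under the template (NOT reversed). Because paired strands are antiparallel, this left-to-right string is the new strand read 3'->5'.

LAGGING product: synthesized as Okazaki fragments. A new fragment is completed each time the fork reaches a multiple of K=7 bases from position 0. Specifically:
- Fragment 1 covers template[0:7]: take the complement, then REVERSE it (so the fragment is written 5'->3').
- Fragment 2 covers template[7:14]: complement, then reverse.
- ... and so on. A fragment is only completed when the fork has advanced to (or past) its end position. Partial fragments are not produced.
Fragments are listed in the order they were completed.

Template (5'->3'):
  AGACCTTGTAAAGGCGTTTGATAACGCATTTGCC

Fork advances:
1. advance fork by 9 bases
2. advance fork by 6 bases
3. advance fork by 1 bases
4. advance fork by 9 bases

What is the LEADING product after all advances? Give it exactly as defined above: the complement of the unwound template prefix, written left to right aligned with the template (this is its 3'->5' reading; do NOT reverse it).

Step 1: advance 9 -> fork_pos = 0 + 9 = 9.
Step 2: advance 6 -> fork_pos = 9 + 6 = 15.
Step 3: advance 1 -> fork_pos = 15 + 1 = 16.
Step 4: advance 9 -> fork_pos = 16 + 9 = 25.
Unwound prefix: template[0:25] = AGACCTTGTAAAGGCGTTTGATAAC
Complement it base by base (A<->T, C<->G), keeping left-to-right order:
  [0:5] AGACC -> TCTGG
  [5:10] TTGTA -> AACAT
  [10:15] AAGGC -> TTCCG
  [15:20] GTTTG -> CAAAC
  [20:25] ATAAC -> TATTG
Concatenate: TCTGGAACATTTCCGCAAACTATTG (length 25; written aligned with the template, i.e. 3'->5').

Answer: TCTGGAACATTTCCGCAAACTATTG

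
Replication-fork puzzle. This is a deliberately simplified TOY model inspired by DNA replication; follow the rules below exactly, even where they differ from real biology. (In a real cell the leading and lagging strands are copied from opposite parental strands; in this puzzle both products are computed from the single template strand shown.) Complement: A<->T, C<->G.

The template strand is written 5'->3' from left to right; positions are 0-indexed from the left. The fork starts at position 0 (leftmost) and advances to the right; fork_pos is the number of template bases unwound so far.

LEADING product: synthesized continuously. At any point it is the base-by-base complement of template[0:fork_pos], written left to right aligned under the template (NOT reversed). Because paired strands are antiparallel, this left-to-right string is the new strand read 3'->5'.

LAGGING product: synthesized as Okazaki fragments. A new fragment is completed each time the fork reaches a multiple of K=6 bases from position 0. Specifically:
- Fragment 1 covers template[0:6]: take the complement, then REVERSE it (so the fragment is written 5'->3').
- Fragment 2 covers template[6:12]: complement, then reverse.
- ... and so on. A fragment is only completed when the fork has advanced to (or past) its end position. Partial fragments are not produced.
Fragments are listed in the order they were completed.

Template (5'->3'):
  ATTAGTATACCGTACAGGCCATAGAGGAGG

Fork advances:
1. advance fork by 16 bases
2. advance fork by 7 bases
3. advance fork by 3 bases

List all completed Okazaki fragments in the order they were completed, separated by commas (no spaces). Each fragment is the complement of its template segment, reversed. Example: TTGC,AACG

Answer: ACTAAT,CGGTAT,CCTGTA,CTATGG

Derivation:
Step 1: advance 16 -> fork_pos = 0 + 16 = 16. Reached multiple(s) of 6: 6, 12 -> fragments 1-2 completed (2 total).
Step 2: advance 7 -> fork_pos = 16 + 7 = 23. Reached multiple(s) of 6: 18 -> fragment 3 completed (3 total).
Step 3: advance 3 -> fork_pos = 23 + 3 = 26. Reached multiple(s) of 6: 24 -> fragment 4 completed (4 total).
Final fork_pos = 26, so 4 fragment(s) are complete. Build each: template segment -> complement -> reverse.
Fragment 1: template[0:6] = ATTAGT -> complement TAATCA -> reversed ACTAAT
Fragment 2: template[6:12] = ATACCG -> complement TATGGC -> reversed CGGTAT
Fragment 3: template[12:18] = TACAGG -> complement ATGTCC -> reversed CCTGTA
Fragment 4: template[18:24] = CCATAG -> complement GGTATC -> reversed CTATGG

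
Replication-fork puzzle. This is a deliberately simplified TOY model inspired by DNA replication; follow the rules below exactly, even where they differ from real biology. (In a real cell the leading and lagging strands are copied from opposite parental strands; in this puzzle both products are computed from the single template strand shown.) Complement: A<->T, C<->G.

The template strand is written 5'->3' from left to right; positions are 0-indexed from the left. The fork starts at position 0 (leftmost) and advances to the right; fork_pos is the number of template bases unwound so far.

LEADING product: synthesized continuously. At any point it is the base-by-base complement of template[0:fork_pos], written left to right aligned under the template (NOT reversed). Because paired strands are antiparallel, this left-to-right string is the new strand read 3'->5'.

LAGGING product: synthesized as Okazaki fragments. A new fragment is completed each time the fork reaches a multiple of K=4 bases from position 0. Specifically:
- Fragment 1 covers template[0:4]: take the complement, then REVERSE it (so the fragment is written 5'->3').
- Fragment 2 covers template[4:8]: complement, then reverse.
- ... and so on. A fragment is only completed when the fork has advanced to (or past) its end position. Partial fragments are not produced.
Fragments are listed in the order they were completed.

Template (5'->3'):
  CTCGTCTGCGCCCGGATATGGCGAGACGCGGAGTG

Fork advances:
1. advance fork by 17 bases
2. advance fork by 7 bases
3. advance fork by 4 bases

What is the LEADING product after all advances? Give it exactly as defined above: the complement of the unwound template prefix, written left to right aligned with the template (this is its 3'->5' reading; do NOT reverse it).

Step 1: advance 17 -> fork_pos = 0 + 17 = 17.
Step 2: advance 7 -> fork_pos = 17 + 7 = 24.
Step 3: advance 4 -> fork_pos = 24 + 4 = 28.
Unwound prefix: template[0:28] = CTCGTCTGCGCCCGGATATGGCGAGACG
Complement it base by base (A<->T, C<->G), keeping left-to-right order:
  [0:5] CTCGT -> GAGCA
  [5:10] CTGCG -> GACGC
  [10:15] CCCGG -> GGGCC
  [15:20] ATATG -> TATAC
  [20:25] GCGAG -> CGCTC
  [25:28] ACG -> TGC
Concatenate: GAGCAGACGCGGGCCTATACCGCTCTGC (length 28; written aligned with the template, i.e. 3'->5').

Answer: GAGCAGACGCGGGCCTATACCGCTCTGC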